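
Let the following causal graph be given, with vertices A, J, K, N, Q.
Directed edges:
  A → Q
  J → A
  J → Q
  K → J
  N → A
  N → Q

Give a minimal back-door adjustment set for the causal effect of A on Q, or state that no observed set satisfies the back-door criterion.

desc(A)\{A}={Q}; candidates ⊆ {J,K,N}.
size 0: {}; under {} A still reaches {J,K,N,Q} ∋ Q.
size 1: {J}, {K}, {N}; under {J} A still reaches {N,Q} ∋ Q.
{J,N}: A⊥Q given {J,N} in G with A→· removed — back-door holds.

A→Q: minimal back-door set {J, N}.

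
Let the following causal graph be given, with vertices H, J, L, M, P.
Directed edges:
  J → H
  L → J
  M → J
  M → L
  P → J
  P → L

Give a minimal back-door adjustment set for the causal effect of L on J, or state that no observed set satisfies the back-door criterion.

L→J: minimal back-door set {M, P}.

desc(L)\{L}={H,J}; candidates ⊆ {M,P}.
size 0: {}; under {} L still reaches {H,J,M,P} ∋ J.
size 1: {M}, {P}; under {M} L still reaches {H,J,P} ∋ J.
{M,P}: L⊥J given {M,P} in G with L→· removed — back-door holds.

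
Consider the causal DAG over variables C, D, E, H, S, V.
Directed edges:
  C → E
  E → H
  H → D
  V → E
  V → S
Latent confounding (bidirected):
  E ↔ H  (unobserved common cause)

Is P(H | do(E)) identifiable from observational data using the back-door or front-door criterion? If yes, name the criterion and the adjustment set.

P(H|do(E)): not identifiable (no BD/FD set).

desc(E)\{E}={D,H}; candidates ⊆ {C,S,V}.
E↔H: latent back-door arc(s) into E.
size 0: {}; under {} E still reaches {C,D,H,S,V} ∋ H.
size 1: {C}, {S}, {V}; under {C} E still reaches {D,H,S,V} ∋ H.
size 2: {C,S}, {C,V}, {S,V}; under {C,S} E still reaches {D,H,V} ∋ H.
E↔H cannot be blocked by any observed set — no back-door set.
No mediator lies on a directed E→…→H path.
Neither criterion identifies P(H|do(E)) in this graph.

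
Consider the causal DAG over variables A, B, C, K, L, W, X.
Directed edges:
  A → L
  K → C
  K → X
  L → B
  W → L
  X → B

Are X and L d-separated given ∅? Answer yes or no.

Bayes-Ball from X | ∅ reaches {B,C,K}.
L ∉ reach(X|∅) ⇒ X ⊥ L | ∅.

Yes — X ⊥ L | ∅.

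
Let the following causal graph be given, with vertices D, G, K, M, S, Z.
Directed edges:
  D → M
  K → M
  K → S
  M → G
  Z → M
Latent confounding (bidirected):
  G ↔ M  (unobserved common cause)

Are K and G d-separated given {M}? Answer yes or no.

No — K and G are d-connected given {M}.

Bayes-Ball from K | {M} reaches {D,G,S,Z}.
G ∈ reach(K|{M}) ⇒ K ⊥̸ G | {M}.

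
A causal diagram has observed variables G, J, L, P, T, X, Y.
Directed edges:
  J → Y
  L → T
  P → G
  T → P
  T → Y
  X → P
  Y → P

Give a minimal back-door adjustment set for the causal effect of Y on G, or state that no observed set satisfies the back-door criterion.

Y→G: minimal back-door set {T}.

desc(Y)\{Y}={G,P}; candidates ⊆ {J,L,T,X}.
size 0: {}; under {} Y still reaches {G,J,L,P,T} ∋ G.
{T}: Y⊥G given {T} in G with Y→· removed — back-door holds.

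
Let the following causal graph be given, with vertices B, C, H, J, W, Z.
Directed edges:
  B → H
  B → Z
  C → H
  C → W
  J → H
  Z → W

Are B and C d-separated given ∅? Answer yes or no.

Bayes-Ball from B | ∅ reaches {H,W,Z}.
C ∉ reach(B|∅) ⇒ B ⊥ C | ∅.

Yes — B ⊥ C | ∅.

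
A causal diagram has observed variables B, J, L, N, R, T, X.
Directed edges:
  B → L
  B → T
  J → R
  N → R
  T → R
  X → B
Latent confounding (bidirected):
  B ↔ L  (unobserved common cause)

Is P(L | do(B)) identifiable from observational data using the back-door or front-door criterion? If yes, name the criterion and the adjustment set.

desc(B)\{B}={L,R,T}; candidates ⊆ {J,N,X}.
B↔L: latent back-door arc(s) into B.
size 0: {}; under {} B still reaches {L,X} ∋ L.
size 1: {J}, {N}, {X}; under {J} B still reaches {L,X} ∋ L.
size 2: {J,N}, {J,X}, {N,X}; under {J,N} B still reaches {L,X} ∋ L.
B↔L cannot be blocked by any observed set — no back-door set.
No mediator lies on a directed B→…→L path.
Neither criterion identifies P(L|do(B)) in this graph.

P(L|do(B)): not identifiable (no BD/FD set).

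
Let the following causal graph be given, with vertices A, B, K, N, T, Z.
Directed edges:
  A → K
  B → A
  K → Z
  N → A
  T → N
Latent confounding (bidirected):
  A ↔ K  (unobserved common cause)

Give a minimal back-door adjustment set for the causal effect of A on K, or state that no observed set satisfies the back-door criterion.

A→K: no observed back-door set.

desc(A)\{A}={K,Z}; candidates ⊆ {B,N,T}.
A↔K: latent back-door arc(s) into A.
size 0: {}; under {} A still reaches {B,K,N,T,Z} ∋ K.
size 1: {B}, {N}, {T}; under {B} A still reaches {K,N,T,Z} ∋ K.
size 2: {B,N}, {B,T}, {N,T}; under {B,N} A still reaches {K,Z} ∋ K.
A↔K cannot be blocked by any observed set — no back-door set.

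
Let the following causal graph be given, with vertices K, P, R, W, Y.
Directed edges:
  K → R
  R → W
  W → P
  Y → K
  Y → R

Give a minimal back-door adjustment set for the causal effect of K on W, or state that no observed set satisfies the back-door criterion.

desc(K)\{K}={P,R,W}; candidates ⊆ {Y}.
size 0: {}; under {} K still reaches {P,R,W,Y} ∋ W.
{Y}: K⊥W given {Y} in G with K→· removed — back-door holds.

K→W: minimal back-door set {Y}.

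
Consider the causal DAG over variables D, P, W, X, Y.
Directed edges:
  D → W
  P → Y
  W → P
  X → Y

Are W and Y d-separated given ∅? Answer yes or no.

Bayes-Ball from W | ∅ reaches {D,P,Y}.
Y ∈ reach(W|∅) ⇒ W ⊥̸ Y | ∅.

No — W and Y are d-connected given ∅.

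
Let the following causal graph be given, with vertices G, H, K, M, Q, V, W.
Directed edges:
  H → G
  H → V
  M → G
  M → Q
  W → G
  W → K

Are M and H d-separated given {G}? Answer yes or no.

No — M and H are d-connected given {G}.

Bayes-Ball from M | {G} reaches {H,K,Q,V,W}.
H ∈ reach(M|{G}) ⇒ M ⊥̸ H | {G}.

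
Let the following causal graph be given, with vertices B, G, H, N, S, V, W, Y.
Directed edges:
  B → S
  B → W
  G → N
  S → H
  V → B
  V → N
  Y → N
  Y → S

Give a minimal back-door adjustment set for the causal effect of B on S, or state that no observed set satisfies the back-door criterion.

B→S: minimal back-door set ∅.

desc(B)\{B}={H,S,W}; candidates ⊆ {G,N,V,Y}.
∅: B⊥S given ∅ in G with B→· removed — back-door holds.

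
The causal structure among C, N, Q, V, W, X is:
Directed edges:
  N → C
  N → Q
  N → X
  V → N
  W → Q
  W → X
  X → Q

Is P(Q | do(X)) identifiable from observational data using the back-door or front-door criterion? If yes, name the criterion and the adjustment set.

P(Q|do(X)): backdoor, adjust for {N, W}.

desc(X)\{X}={Q}; candidates ⊆ {C,N,V,W}.
size 0: {}; under {} X still reaches {C,N,Q,V,W} ∋ Q.
size 1: {C}, {N}, {V} …(+1); under {C} X still reaches {N,Q,V,W} ∋ Q.
{N,W}: X⊥Q given {N,W} in G with X→· removed — back-door holds.
P(Q|do(X)) = Σ_{N,W} P(Q|X,N,W)·P(N,W).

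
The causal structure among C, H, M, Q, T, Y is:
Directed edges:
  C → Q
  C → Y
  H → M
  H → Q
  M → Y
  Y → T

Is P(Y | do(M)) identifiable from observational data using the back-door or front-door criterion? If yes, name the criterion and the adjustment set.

desc(M)\{M}={T,Y}; candidates ⊆ {C,H,Q}.
∅: M⊥Y given ∅ in G with M→· removed — back-door holds.
P(Y|do(M)) = P(Y|M) — no adjustment needed.

P(Y|do(M)): backdoor, adjust for ∅.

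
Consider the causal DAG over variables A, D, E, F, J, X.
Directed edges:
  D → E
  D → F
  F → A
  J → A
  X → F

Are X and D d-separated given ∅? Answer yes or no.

Yes — X ⊥ D | ∅.

Bayes-Ball from X | ∅ reaches {A,F}.
D ∉ reach(X|∅) ⇒ X ⊥ D | ∅.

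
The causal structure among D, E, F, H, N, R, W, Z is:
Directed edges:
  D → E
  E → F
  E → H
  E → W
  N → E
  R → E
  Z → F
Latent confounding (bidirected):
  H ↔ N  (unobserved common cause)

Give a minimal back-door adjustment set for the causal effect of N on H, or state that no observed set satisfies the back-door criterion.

desc(N)\{N}={E,F,H,W}; candidates ⊆ {D,R,Z}.
N↔H: latent back-door arc(s) into N.
size 0: {}; under {} N still reaches {H} ∋ H.
size 1: {D}, {R}, {Z}; under {D} N still reaches {H} ∋ H.
size 2: {D,R}, {D,Z}, {R,Z}; under {D,R} N still reaches {H} ∋ H.
N↔H cannot be blocked by any observed set — no back-door set.

N→H: no observed back-door set.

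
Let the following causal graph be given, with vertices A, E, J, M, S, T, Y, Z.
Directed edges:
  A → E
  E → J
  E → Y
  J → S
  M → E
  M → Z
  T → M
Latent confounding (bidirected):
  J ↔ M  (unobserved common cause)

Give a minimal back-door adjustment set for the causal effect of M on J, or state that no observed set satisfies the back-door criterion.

M→J: no observed back-door set.

desc(M)\{M}={E,J,S,Y,Z}; candidates ⊆ {A,T}.
M↔J: latent back-door arc(s) into M.
size 0: {}; under {} M still reaches {J,S,T} ∋ J.
size 1: {A}, {T}; under {A} M still reaches {J,S,T} ∋ J.
size 2: {A,T}; under {A,T} M still reaches {J,S} ∋ J.
M↔J cannot be blocked by any observed set — no back-door set.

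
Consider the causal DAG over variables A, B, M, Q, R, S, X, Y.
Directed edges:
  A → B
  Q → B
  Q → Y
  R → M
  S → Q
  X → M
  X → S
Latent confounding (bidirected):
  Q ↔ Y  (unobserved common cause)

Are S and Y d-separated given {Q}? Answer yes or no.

Bayes-Ball from S | {Q} reaches {M,X,Y}.
Y ∈ reach(S|{Q}) ⇒ S ⊥̸ Y | {Q}.

No — S and Y are d-connected given {Q}.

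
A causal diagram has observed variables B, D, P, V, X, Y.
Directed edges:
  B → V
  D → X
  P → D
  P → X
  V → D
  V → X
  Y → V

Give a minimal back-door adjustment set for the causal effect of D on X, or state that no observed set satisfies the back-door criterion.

desc(D)\{D}={X}; candidates ⊆ {B,P,V,Y}.
size 0: {}; under {} D still reaches {B,P,V,X,Y} ∋ X.
size 1: {B}, {P}, {V} …(+1); under {B} D still reaches {P,V,X,Y} ∋ X.
{P,V}: D⊥X given {P,V} in G with D→· removed — back-door holds.

D→X: minimal back-door set {P, V}.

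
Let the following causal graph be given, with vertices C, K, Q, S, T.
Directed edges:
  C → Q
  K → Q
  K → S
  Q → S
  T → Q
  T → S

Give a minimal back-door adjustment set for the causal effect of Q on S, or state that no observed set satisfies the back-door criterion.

desc(Q)\{Q}={S}; candidates ⊆ {C,K,T}.
size 0: {}; under {} Q still reaches {C,K,S,T} ∋ S.
size 1: {C}, {K}, {T}; under {C} Q still reaches {K,S,T} ∋ S.
{K,T}: Q⊥S given {K,T} in G with Q→· removed — back-door holds.

Q→S: minimal back-door set {K, T}.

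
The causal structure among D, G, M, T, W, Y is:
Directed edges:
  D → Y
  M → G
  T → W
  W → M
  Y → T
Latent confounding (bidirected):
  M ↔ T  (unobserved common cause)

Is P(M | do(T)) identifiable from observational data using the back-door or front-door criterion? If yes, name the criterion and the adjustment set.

desc(T)\{T}={G,M,W}; candidates ⊆ {D,Y}.
T↔M: latent back-door arc(s) into T.
size 0: {}; under {} T still reaches {D,G,M,Y} ∋ M.
size 1: {D}, {Y}; under {D} T still reaches {G,M,Y} ∋ M.
size 2: {D,Y}; under {D,Y} T still reaches {G,M} ∋ M.
T↔M cannot be blocked by any observed set — no back-door set.
{W}: (i) intercepts every directed T→M path; (ii) no back-door T→{W}; (iii) {T} blocks every back-door {W}→M. Front-door holds.
P(M|do(T)) = Σ_{W} P(W|T) Σ_{T'} P(M|W,T')P(T').

P(M|do(T)): frontdoor, adjust for {W}.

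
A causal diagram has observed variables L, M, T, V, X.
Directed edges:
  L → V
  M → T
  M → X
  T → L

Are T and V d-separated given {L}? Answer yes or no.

Bayes-Ball from T | {L} reaches {M,X}.
V ∉ reach(T|{L}) ⇒ T ⊥ V | {L}.

Yes — T ⊥ V | {L}.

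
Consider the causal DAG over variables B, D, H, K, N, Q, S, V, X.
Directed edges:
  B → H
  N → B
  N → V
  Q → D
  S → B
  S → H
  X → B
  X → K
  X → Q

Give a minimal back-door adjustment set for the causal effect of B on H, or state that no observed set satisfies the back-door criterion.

desc(B)\{B}={H}; candidates ⊆ {D,K,N,Q,S,V,X}.
size 0: {}; under {} B still reaches {D,H,K,N,Q,S,V,X} ∋ H.
{S}: B⊥H given {S} in G with B→· removed — back-door holds.

B→H: minimal back-door set {S}.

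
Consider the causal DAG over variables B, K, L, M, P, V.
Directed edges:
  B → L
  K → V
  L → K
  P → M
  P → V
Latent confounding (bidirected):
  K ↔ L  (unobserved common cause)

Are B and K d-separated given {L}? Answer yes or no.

Bayes-Ball from B | {L} reaches {K,V}.
K ∈ reach(B|{L}) ⇒ B ⊥̸ K | {L}.

No — B and K are d-connected given {L}.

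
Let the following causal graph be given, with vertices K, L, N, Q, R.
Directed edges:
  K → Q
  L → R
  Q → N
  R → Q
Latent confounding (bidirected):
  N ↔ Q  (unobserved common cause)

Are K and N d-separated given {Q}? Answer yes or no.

Bayes-Ball from K | {Q} reaches {L,N,R}.
N ∈ reach(K|{Q}) ⇒ K ⊥̸ N | {Q}.

No — K and N are d-connected given {Q}.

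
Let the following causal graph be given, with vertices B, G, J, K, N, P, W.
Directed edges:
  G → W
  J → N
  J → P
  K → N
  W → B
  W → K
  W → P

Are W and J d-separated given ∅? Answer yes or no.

Bayes-Ball from W | ∅ reaches {B,G,K,N,P}.
J ∉ reach(W|∅) ⇒ W ⊥ J | ∅.

Yes — W ⊥ J | ∅.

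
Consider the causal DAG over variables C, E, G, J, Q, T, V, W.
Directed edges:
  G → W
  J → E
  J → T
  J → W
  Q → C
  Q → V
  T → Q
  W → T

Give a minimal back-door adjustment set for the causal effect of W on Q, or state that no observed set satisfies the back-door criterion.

desc(W)\{W}={C,Q,T,V}; candidates ⊆ {E,G,J}.
size 0: {}; under {} W still reaches {C,E,G,J,Q,T,V} ∋ Q.
{J}: W⊥Q given {J} in G with W→· removed — back-door holds.

W→Q: minimal back-door set {J}.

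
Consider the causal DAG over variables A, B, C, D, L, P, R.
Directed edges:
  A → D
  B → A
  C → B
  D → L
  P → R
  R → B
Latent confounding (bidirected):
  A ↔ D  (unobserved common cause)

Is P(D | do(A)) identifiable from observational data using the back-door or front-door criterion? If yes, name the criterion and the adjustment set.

P(D|do(A)): not identifiable (no BD/FD set).

desc(A)\{A}={D,L}; candidates ⊆ {B,C,P,R}.
A↔D: latent back-door arc(s) into A.
size 0: {}; under {} A still reaches {B,C,D,L,P,R} ∋ D.
size 1: {B}, {C}, {P} …(+1); under {B} A still reaches {D,L} ∋ D.
size 2: {B,C}, {B,P}, {B,R} …(+3); under {B,C} A still reaches {D,L} ∋ D.
A↔D cannot be blocked by any observed set — no back-door set.
No mediator lies on a directed A→…→D path.
Neither criterion identifies P(D|do(A)) in this graph.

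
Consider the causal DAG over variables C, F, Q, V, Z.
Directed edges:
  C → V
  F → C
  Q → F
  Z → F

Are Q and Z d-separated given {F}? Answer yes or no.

No — Q and Z are d-connected given {F}.

Bayes-Ball from Q | {F} reaches {Z}.
Z ∈ reach(Q|{F}) ⇒ Q ⊥̸ Z | {F}.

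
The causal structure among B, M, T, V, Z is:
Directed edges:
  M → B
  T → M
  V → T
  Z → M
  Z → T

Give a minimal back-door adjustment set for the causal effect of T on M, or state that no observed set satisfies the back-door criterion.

desc(T)\{T}={B,M}; candidates ⊆ {V,Z}.
size 0: {}; under {} T still reaches {B,M,V,Z} ∋ M.
{Z}: T⊥M given {Z} in G with T→· removed — back-door holds.

T→M: minimal back-door set {Z}.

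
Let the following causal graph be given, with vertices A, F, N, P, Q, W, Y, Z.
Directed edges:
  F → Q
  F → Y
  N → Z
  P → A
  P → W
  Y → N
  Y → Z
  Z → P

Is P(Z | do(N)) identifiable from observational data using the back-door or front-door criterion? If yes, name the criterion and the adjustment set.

desc(N)\{N}={A,P,W,Z}; candidates ⊆ {F,Q,Y}.
size 0: {}; under {} N still reaches {A,F,P,Q,W,Y,Z} ∋ Z.
{Y}: N⊥Z given {Y} in G with N→· removed — back-door holds.
P(Z|do(N)) = Σ_{Y} P(Z|N,Y)·P(Y).

P(Z|do(N)): backdoor, adjust for {Y}.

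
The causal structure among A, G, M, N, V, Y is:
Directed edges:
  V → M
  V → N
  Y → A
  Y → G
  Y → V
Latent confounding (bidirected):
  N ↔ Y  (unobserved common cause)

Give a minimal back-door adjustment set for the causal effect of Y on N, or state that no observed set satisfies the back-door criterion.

desc(Y)\{Y}={A,G,M,N,V}; candidates ⊆ {—}.
Y↔N: latent back-door arc(s) into Y.
size 0: {}; under {} Y still reaches {N} ∋ N.
Y↔N cannot be blocked by any observed set — no back-door set.

Y→N: no observed back-door set.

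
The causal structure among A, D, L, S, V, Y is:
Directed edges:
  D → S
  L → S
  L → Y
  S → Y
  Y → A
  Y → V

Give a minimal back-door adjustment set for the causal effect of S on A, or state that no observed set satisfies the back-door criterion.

desc(S)\{S}={A,V,Y}; candidates ⊆ {D,L}.
size 0: {}; under {} S still reaches {A,D,L,V,Y} ∋ A.
{L}: S⊥A given {L} in G with S→· removed — back-door holds.

S→A: minimal back-door set {L}.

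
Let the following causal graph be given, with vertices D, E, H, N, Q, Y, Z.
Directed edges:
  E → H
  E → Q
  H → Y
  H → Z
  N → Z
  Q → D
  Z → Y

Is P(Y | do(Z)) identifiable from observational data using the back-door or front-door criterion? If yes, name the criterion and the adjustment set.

desc(Z)\{Z}={Y}; candidates ⊆ {D,E,H,N,Q}.
size 0: {}; under {} Z still reaches {D,E,H,N,Q,Y} ∋ Y.
{H}: Z⊥Y given {H} in G with Z→· removed — back-door holds.
P(Y|do(Z)) = Σ_{H} P(Y|Z,H)·P(H).

P(Y|do(Z)): backdoor, adjust for {H}.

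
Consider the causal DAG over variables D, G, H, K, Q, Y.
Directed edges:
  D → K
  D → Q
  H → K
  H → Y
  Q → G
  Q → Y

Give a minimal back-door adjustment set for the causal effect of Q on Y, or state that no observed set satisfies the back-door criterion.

Q→Y: minimal back-door set ∅.

desc(Q)\{Q}={G,Y}; candidates ⊆ {D,H,K}.
∅: Q⊥Y given ∅ in G with Q→· removed — back-door holds.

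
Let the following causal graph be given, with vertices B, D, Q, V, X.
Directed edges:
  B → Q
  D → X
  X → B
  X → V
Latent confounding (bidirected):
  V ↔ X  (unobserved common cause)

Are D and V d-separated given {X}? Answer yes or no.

Bayes-Ball from D | {X} reaches {V}.
V ∈ reach(D|{X}) ⇒ D ⊥̸ V | {X}.

No — D and V are d-connected given {X}.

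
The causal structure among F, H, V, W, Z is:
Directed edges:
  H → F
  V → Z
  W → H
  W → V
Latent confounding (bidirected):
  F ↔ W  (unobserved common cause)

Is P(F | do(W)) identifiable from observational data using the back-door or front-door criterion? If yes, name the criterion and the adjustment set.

P(F|do(W)): frontdoor, adjust for {H}.

desc(W)\{W}={F,H,V,Z}; candidates ⊆ {—}.
W↔F: latent back-door arc(s) into W.
size 0: {}; under {} W still reaches {F} ∋ F.
W↔F cannot be blocked by any observed set — no back-door set.
{H}: (i) intercepts every directed W→F path; (ii) no back-door W→{H}; (iii) {W} blocks every back-door {H}→F. Front-door holds.
P(F|do(W)) = Σ_{H} P(H|W) Σ_{W'} P(F|H,W')P(W').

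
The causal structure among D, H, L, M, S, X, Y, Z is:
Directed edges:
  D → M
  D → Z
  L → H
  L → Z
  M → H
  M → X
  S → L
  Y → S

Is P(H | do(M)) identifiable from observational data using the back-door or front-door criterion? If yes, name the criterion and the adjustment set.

desc(M)\{M}={H,X}; candidates ⊆ {D,L,S,Y,Z}.
∅: M⊥H given ∅ in G with M→· removed — back-door holds.
P(H|do(M)) = P(H|M) — no adjustment needed.

P(H|do(M)): backdoor, adjust for ∅.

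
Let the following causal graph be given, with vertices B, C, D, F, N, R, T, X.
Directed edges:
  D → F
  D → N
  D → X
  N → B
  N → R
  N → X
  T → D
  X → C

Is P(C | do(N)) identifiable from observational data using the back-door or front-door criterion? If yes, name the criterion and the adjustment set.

P(C|do(N)): backdoor, adjust for {D}.

desc(N)\{N}={B,C,R,X}; candidates ⊆ {D,F,T}.
size 0: {}; under {} N still reaches {C,D,F,T,X} ∋ C.
{D}: N⊥C given {D} in G with N→· removed — back-door holds.
P(C|do(N)) = Σ_{D} P(C|N,D)·P(D).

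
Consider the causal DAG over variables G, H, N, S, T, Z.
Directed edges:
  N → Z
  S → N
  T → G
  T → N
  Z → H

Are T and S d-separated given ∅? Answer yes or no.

Bayes-Ball from T | ∅ reaches {G,H,N,Z}.
S ∉ reach(T|∅) ⇒ T ⊥ S | ∅.

Yes — T ⊥ S | ∅.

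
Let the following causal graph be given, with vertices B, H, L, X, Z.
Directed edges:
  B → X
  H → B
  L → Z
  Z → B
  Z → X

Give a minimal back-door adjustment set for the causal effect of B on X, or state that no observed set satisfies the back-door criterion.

desc(B)\{B}={X}; candidates ⊆ {H,L,Z}.
size 0: {}; under {} B still reaches {H,L,X,Z} ∋ X.
{Z}: B⊥X given {Z} in G with B→· removed — back-door holds.

B→X: minimal back-door set {Z}.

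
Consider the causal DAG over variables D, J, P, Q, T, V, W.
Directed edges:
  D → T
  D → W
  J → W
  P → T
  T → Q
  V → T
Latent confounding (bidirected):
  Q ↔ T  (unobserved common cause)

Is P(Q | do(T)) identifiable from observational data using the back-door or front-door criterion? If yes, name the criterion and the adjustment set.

desc(T)\{T}={Q}; candidates ⊆ {D,J,P,V,W}.
T↔Q: latent back-door arc(s) into T.
size 0: {}; under {} T still reaches {D,P,Q,V,W} ∋ Q.
size 1: {D}, {J}, {P} …(+2); under {D} T still reaches {P,Q,V} ∋ Q.
size 2: {D,J}, {D,P}, {D,V} …(+7); under {D,J} T still reaches {P,Q,V} ∋ Q.
T↔Q cannot be blocked by any observed set — no back-door set.
No mediator lies on a directed T→…→Q path.
Neither criterion identifies P(Q|do(T)) in this graph.

P(Q|do(T)): not identifiable (no BD/FD set).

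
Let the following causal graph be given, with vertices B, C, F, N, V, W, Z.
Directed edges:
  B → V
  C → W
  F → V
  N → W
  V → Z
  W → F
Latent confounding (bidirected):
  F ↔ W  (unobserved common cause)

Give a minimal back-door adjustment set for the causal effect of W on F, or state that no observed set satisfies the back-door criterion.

W→F: no observed back-door set.

desc(W)\{W}={F,V,Z}; candidates ⊆ {B,C,N}.
W↔F: latent back-door arc(s) into W.
size 0: {}; under {} W still reaches {C,F,N,V,Z} ∋ F.
size 1: {B}, {C}, {N}; under {B} W still reaches {C,F,N,V,Z} ∋ F.
size 2: {B,C}, {B,N}, {C,N}; under {B,C} W still reaches {F,N,V,Z} ∋ F.
W↔F cannot be blocked by any observed set — no back-door set.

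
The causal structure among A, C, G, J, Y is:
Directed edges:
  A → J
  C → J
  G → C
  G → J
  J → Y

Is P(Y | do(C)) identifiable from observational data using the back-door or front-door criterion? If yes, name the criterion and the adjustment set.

desc(C)\{C}={J,Y}; candidates ⊆ {A,G}.
size 0: {}; under {} C still reaches {G,J,Y} ∋ Y.
{G}: C⊥Y given {G} in G with C→· removed — back-door holds.
P(Y|do(C)) = Σ_{G} P(Y|C,G)·P(G).

P(Y|do(C)): backdoor, adjust for {G}.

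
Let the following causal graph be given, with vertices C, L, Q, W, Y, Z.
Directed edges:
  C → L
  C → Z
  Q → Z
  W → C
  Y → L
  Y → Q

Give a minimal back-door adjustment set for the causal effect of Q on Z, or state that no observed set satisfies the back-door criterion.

desc(Q)\{Q}={Z}; candidates ⊆ {C,L,W,Y}.
∅: Q⊥Z given ∅ in G with Q→· removed — back-door holds.

Q→Z: minimal back-door set ∅.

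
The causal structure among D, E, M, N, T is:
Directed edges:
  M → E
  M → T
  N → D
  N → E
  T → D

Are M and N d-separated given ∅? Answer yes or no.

Yes — M ⊥ N | ∅.

Bayes-Ball from M | ∅ reaches {D,E,T}.
N ∉ reach(M|∅) ⇒ M ⊥ N | ∅.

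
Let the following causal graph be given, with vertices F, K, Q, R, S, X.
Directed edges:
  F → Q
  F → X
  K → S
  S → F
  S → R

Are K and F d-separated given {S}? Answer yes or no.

Yes — K ⊥ F | {S}.

Bayes-Ball from K | {S} reaches ∅.
F ∉ reach(K|{S}) ⇒ K ⊥ F | {S}.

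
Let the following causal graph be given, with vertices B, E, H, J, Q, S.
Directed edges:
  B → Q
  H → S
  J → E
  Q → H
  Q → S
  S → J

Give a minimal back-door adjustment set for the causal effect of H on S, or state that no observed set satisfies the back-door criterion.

desc(H)\{H}={E,J,S}; candidates ⊆ {B,Q}.
size 0: {}; under {} H still reaches {B,E,J,Q,S} ∋ S.
{Q}: H⊥S given {Q} in G with H→· removed — back-door holds.

H→S: minimal back-door set {Q}.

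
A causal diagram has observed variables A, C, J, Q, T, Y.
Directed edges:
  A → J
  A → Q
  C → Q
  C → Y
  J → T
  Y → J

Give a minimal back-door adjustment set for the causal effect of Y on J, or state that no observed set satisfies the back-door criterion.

Y→J: minimal back-door set ∅.

desc(Y)\{Y}={J,T}; candidates ⊆ {A,C,Q}.
∅: Y⊥J given ∅ in G with Y→· removed — back-door holds.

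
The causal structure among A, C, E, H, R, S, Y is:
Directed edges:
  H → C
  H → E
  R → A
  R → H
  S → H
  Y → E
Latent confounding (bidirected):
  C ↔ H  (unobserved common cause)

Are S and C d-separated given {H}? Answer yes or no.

Bayes-Ball from S | {H} reaches {A,C,R}.
C ∈ reach(S|{H}) ⇒ S ⊥̸ C | {H}.

No — S and C are d-connected given {H}.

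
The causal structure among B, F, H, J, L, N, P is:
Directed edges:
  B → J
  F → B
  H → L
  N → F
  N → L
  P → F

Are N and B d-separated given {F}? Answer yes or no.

Bayes-Ball from N | {F} reaches {L,P}.
B ∉ reach(N|{F}) ⇒ N ⊥ B | {F}.

Yes — N ⊥ B | {F}.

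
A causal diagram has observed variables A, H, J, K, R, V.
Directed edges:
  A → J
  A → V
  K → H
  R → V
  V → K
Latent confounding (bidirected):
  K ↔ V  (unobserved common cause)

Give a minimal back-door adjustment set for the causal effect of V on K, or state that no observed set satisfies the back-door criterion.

V→K: no observed back-door set.

desc(V)\{V}={H,K}; candidates ⊆ {A,J,R}.
V↔K: latent back-door arc(s) into V.
size 0: {}; under {} V still reaches {A,H,J,K,R} ∋ K.
size 1: {A}, {J}, {R}; under {A} V still reaches {H,K,R} ∋ K.
size 2: {A,J}, {A,R}, {J,R}; under {A,J} V still reaches {H,K,R} ∋ K.
V↔K cannot be blocked by any observed set — no back-door set.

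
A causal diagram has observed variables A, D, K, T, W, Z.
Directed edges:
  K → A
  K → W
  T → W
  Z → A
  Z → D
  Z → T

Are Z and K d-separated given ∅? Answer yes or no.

Yes — Z ⊥ K | ∅.

Bayes-Ball from Z | ∅ reaches {A,D,T,W}.
K ∉ reach(Z|∅) ⇒ Z ⊥ K | ∅.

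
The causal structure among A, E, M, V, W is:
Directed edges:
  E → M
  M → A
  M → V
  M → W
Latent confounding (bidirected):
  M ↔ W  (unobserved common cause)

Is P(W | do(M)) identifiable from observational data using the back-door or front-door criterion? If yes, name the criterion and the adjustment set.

desc(M)\{M}={A,V,W}; candidates ⊆ {E}.
M↔W: latent back-door arc(s) into M.
size 0: {}; under {} M still reaches {E,W} ∋ W.
size 1: {E}; under {E} M still reaches {W} ∋ W.
M↔W cannot be blocked by any observed set — no back-door set.
No mediator lies on a directed M→…→W path.
Neither criterion identifies P(W|do(M)) in this graph.

P(W|do(M)): not identifiable (no BD/FD set).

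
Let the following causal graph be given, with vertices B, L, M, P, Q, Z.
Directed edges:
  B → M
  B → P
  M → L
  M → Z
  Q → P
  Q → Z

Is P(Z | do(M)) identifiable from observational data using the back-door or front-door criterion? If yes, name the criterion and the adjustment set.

desc(M)\{M}={L,Z}; candidates ⊆ {B,P,Q}.
∅: M⊥Z given ∅ in G with M→· removed — back-door holds.
P(Z|do(M)) = P(Z|M) — no adjustment needed.

P(Z|do(M)): backdoor, adjust for ∅.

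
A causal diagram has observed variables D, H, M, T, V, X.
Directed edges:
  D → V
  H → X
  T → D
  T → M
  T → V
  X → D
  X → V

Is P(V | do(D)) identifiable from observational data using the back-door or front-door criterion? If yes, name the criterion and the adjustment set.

P(V|do(D)): backdoor, adjust for {T, X}.

desc(D)\{D}={V}; candidates ⊆ {H,M,T,X}.
size 0: {}; under {} D still reaches {H,M,T,V,X} ∋ V.
size 1: {H}, {M}, {T} …(+1); under {H} D still reaches {M,T,V,X} ∋ V.
{T,X}: D⊥V given {T,X} in G with D→· removed — back-door holds.
P(V|do(D)) = Σ_{T,X} P(V|D,T,X)·P(T,X).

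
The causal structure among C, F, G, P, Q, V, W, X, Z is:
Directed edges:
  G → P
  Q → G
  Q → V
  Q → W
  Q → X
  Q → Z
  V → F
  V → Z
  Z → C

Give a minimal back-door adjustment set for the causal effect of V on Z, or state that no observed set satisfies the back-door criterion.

desc(V)\{V}={C,F,Z}; candidates ⊆ {G,P,Q,W,X}.
size 0: {}; under {} V still reaches {C,G,P,Q,W,X,Z} ∋ Z.
{Q}: V⊥Z given {Q} in G with V→· removed — back-door holds.

V→Z: minimal back-door set {Q}.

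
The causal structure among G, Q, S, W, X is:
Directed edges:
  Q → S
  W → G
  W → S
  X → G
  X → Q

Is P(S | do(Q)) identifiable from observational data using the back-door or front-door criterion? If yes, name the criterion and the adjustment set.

desc(Q)\{Q}={S}; candidates ⊆ {G,W,X}.
∅: Q⊥S given ∅ in G with Q→· removed — back-door holds.
P(S|do(Q)) = P(S|Q) — no adjustment needed.

P(S|do(Q)): backdoor, adjust for ∅.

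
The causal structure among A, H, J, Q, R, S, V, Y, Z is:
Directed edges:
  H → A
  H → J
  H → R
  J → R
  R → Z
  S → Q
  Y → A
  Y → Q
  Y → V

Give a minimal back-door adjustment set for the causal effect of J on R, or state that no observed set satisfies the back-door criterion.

desc(J)\{J}={R,Z}; candidates ⊆ {A,H,Q,S,V,Y}.
size 0: {}; under {} J still reaches {A,H,R,Z} ∋ R.
{H}: J⊥R given {H} in G with J→· removed — back-door holds.

J→R: minimal back-door set {H}.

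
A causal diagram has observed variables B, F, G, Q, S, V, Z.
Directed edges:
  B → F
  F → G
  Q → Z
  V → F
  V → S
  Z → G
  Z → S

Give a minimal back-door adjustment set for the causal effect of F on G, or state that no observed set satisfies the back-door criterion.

desc(F)\{F}={G}; candidates ⊆ {B,Q,S,V,Z}.
∅: F⊥G given ∅ in G with F→· removed — back-door holds.

F→G: minimal back-door set ∅.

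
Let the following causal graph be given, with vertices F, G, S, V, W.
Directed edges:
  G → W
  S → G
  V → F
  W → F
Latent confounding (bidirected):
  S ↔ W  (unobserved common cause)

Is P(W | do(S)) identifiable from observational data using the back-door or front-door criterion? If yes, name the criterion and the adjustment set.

P(W|do(S)): frontdoor, adjust for {G}.

desc(S)\{S}={F,G,W}; candidates ⊆ {V}.
S↔W: latent back-door arc(s) into S.
size 0: {}; under {} S still reaches {F,W} ∋ W.
size 1: {V}; under {V} S still reaches {F,W} ∋ W.
S↔W cannot be blocked by any observed set — no back-door set.
{G}: (i) intercepts every directed S→W path; (ii) no back-door S→{G}; (iii) {S} blocks every back-door {G}→W. Front-door holds.
P(W|do(S)) = Σ_{G} P(G|S) Σ_{S'} P(W|G,S')P(S').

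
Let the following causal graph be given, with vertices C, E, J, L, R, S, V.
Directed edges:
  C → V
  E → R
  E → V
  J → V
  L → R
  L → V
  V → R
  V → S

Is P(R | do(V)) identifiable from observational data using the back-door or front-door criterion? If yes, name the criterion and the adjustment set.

desc(V)\{V}={R,S}; candidates ⊆ {C,E,J,L}.
size 0: {}; under {} V still reaches {C,E,J,L,R} ∋ R.
size 1: {C}, {E}, {J} …(+1); under {C} V still reaches {E,J,L,R} ∋ R.
{E,L}: V⊥R given {E,L} in G with V→· removed — back-door holds.
P(R|do(V)) = Σ_{E,L} P(R|V,E,L)·P(E,L).

P(R|do(V)): backdoor, adjust for {E, L}.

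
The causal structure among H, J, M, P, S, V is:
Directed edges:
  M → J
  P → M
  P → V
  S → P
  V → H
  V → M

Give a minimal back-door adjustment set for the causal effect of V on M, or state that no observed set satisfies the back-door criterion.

V→M: minimal back-door set {P}.

desc(V)\{V}={H,J,M}; candidates ⊆ {P,S}.
size 0: {}; under {} V still reaches {J,M,P,S} ∋ M.
{P}: V⊥M given {P} in G with V→· removed — back-door holds.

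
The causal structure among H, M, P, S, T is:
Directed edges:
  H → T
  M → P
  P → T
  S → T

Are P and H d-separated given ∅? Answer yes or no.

Yes — P ⊥ H | ∅.

Bayes-Ball from P | ∅ reaches {M,T}.
H ∉ reach(P|∅) ⇒ P ⊥ H | ∅.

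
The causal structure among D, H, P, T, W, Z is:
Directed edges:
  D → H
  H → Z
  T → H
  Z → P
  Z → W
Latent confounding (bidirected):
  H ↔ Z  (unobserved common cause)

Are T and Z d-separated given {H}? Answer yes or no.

Bayes-Ball from T | {H} reaches {D,P,W,Z}.
Z ∈ reach(T|{H}) ⇒ T ⊥̸ Z | {H}.

No — T and Z are d-connected given {H}.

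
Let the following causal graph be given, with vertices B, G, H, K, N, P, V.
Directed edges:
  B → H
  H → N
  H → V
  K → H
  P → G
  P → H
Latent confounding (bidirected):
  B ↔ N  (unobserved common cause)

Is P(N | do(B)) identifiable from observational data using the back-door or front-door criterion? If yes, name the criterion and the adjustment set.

P(N|do(B)): frontdoor, adjust for {H}.

desc(B)\{B}={H,N,V}; candidates ⊆ {G,K,P}.
B↔N: latent back-door arc(s) into B.
size 0: {}; under {} B still reaches {N} ∋ N.
size 1: {G}, {K}, {P}; under {G} B still reaches {N} ∋ N.
size 2: {G,K}, {G,P}, {K,P}; under {G,K} B still reaches {N} ∋ N.
B↔N cannot be blocked by any observed set — no back-door set.
{H}: (i) intercepts every directed B→N path; (ii) no back-door B→{H}; (iii) {B} blocks every back-door {H}→N. Front-door holds.
P(N|do(B)) = Σ_{H} P(H|B) Σ_{B'} P(N|H,B')P(B').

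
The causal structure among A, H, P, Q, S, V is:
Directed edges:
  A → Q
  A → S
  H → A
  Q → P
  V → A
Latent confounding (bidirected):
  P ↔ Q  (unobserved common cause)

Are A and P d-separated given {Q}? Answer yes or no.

No — A and P are d-connected given {Q}.

Bayes-Ball from A | {Q} reaches {H,P,S,V}.
P ∈ reach(A|{Q}) ⇒ A ⊥̸ P | {Q}.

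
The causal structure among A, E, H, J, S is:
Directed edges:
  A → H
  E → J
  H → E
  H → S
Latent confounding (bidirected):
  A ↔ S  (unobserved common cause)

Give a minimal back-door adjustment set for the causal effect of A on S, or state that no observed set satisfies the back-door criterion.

A→S: no observed back-door set.

desc(A)\{A}={E,H,J,S}; candidates ⊆ {—}.
A↔S: latent back-door arc(s) into A.
size 0: {}; under {} A still reaches {S} ∋ S.
A↔S cannot be blocked by any observed set — no back-door set.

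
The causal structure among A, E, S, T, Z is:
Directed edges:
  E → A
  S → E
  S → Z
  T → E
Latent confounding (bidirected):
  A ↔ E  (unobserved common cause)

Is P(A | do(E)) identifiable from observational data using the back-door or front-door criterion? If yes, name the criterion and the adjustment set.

P(A|do(E)): not identifiable (no BD/FD set).

desc(E)\{E}={A}; candidates ⊆ {S,T,Z}.
E↔A: latent back-door arc(s) into E.
size 0: {}; under {} E still reaches {A,S,T,Z} ∋ A.
size 1: {S}, {T}, {Z}; under {S} E still reaches {A,T} ∋ A.
size 2: {S,T}, {S,Z}, {T,Z}; under {S,T} E still reaches {A} ∋ A.
E↔A cannot be blocked by any observed set — no back-door set.
No mediator lies on a directed E→…→A path.
Neither criterion identifies P(A|do(E)) in this graph.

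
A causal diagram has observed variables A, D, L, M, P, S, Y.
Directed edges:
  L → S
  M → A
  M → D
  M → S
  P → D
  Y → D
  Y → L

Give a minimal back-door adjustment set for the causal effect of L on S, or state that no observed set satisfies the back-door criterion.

L→S: minimal back-door set ∅.

desc(L)\{L}={S}; candidates ⊆ {A,D,M,P,Y}.
∅: L⊥S given ∅ in G with L→· removed — back-door holds.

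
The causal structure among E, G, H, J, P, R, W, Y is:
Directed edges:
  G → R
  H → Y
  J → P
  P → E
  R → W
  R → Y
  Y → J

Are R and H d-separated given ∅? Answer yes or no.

Yes — R ⊥ H | ∅.

Bayes-Ball from R | ∅ reaches {E,G,J,P,W,Y}.
H ∉ reach(R|∅) ⇒ R ⊥ H | ∅.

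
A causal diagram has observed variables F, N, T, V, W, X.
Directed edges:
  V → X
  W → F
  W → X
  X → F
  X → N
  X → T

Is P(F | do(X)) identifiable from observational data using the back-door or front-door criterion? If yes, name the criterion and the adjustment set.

desc(X)\{X}={F,N,T}; candidates ⊆ {V,W}.
size 0: {}; under {} X still reaches {F,V,W} ∋ F.
{W}: X⊥F given {W} in G with X→· removed — back-door holds.
P(F|do(X)) = Σ_{W} P(F|X,W)·P(W).

P(F|do(X)): backdoor, adjust for {W}.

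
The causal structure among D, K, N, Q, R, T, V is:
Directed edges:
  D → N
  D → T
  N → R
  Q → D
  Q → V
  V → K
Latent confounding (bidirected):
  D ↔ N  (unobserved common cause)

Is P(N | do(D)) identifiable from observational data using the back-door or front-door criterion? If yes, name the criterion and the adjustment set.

desc(D)\{D}={N,R,T}; candidates ⊆ {K,Q,V}.
D↔N: latent back-door arc(s) into D.
size 0: {}; under {} D still reaches {K,N,Q,R,V} ∋ N.
size 1: {K}, {Q}, {V}; under {K} D still reaches {N,Q,R,V} ∋ N.
size 2: {K,Q}, {K,V}, {Q,V}; under {K,Q} D still reaches {N,R} ∋ N.
D↔N cannot be blocked by any observed set — no back-door set.
No mediator lies on a directed D→…→N path.
Neither criterion identifies P(N|do(D)) in this graph.

P(N|do(D)): not identifiable (no BD/FD set).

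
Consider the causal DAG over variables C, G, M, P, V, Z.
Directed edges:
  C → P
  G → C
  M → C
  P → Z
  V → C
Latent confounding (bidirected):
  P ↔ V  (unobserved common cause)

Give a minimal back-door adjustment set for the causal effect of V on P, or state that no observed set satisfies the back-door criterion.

desc(V)\{V}={C,P,Z}; candidates ⊆ {G,M}.
V↔P: latent back-door arc(s) into V.
size 0: {}; under {} V still reaches {P,Z} ∋ P.
size 1: {G}, {M}; under {G} V still reaches {P,Z} ∋ P.
size 2: {G,M}; under {G,M} V still reaches {P,Z} ∋ P.
V↔P cannot be blocked by any observed set — no back-door set.

V→P: no observed back-door set.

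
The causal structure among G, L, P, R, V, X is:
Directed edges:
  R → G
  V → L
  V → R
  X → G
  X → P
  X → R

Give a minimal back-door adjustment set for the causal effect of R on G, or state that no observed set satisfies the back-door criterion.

desc(R)\{R}={G}; candidates ⊆ {L,P,V,X}.
size 0: {}; under {} R still reaches {G,L,P,V,X} ∋ G.
{X}: R⊥G given {X} in G with R→· removed — back-door holds.

R→G: minimal back-door set {X}.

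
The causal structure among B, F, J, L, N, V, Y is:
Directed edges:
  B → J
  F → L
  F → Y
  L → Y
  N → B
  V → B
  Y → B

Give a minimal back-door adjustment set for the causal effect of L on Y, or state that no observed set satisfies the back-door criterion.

desc(L)\{L}={B,J,Y}; candidates ⊆ {F,N,V}.
size 0: {}; under {} L still reaches {B,F,J,Y} ∋ Y.
{F}: L⊥Y given {F} in G with L→· removed — back-door holds.

L→Y: minimal back-door set {F}.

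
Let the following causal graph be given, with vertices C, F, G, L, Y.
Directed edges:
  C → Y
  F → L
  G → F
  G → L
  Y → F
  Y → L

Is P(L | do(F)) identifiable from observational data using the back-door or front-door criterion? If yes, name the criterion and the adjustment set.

desc(F)\{F}={L}; candidates ⊆ {C,G,Y}.
size 0: {}; under {} F still reaches {C,G,L,Y} ∋ L.
size 1: {C}, {G}, {Y}; under {C} F still reaches {G,L,Y} ∋ L.
{G,Y}: F⊥L given {G,Y} in G with F→· removed — back-door holds.
P(L|do(F)) = Σ_{G,Y} P(L|F,G,Y)·P(G,Y).

P(L|do(F)): backdoor, adjust for {G, Y}.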